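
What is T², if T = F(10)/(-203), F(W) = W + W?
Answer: 400/41209 ≈ 0.0097066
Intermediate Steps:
F(W) = 2*W
T = -20/203 (T = (2*10)/(-203) = 20*(-1/203) = -20/203 ≈ -0.098522)
T² = (-20/203)² = 400/41209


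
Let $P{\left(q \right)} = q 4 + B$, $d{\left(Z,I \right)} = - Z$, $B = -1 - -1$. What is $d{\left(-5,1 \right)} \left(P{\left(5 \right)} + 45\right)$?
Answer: $325$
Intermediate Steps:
$B = 0$ ($B = -1 + 1 = 0$)
$P{\left(q \right)} = 4 q$ ($P{\left(q \right)} = q 4 + 0 = 4 q + 0 = 4 q$)
$d{\left(-5,1 \right)} \left(P{\left(5 \right)} + 45\right) = \left(-1\right) \left(-5\right) \left(4 \cdot 5 + 45\right) = 5 \left(20 + 45\right) = 5 \cdot 65 = 325$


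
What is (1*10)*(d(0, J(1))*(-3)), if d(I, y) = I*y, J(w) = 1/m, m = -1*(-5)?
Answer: 0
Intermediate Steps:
m = 5
J(w) = ⅕ (J(w) = 1/5 = ⅕)
(1*10)*(d(0, J(1))*(-3)) = (1*10)*((0*(⅕))*(-3)) = 10*(0*(-3)) = 10*0 = 0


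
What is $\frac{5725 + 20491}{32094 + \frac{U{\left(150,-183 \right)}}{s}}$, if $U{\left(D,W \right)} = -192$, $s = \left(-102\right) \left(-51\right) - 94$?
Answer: $\frac{16738916}{20491995} \approx 0.81685$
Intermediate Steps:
$s = 5108$ ($s = 5202 - 94 = 5108$)
$\frac{5725 + 20491}{32094 + \frac{U{\left(150,-183 \right)}}{s}} = \frac{5725 + 20491}{32094 - \frac{192}{5108}} = \frac{26216}{32094 - \frac{48}{1277}} = \frac{26216}{\frac{40983990}{1277}} = 26216 \cdot \frac{1277}{40983990} = \frac{16738916}{20491995}$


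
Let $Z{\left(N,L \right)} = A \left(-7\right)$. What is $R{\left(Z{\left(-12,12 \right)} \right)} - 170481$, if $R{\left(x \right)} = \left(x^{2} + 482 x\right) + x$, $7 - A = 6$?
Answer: $-173813$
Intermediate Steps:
$A = 1$ ($A = 7 - 6 = 1$)
$Z{\left(N,L \right)} = -7$ ($Z{\left(N,L \right)} = 1 \left(-7\right) = -7$)
$R{\left(x \right)} = x^{2} + 483 x$
$R{\left(Z{\left(-12,12 \right)} \right)} - 170481 = - 7 \left(483 - 7\right) - 170481 = \left(-7\right) 476 - 170481 = -3332 - 170481 = -173813$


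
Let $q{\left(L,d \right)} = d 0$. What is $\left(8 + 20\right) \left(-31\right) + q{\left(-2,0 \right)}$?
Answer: $-868$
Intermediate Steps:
$q{\left(L,d \right)} = 0$
$\left(8 + 20\right) \left(-31\right) + q{\left(-2,0 \right)} = \left(8 + 20\right) \left(-31\right) + 0 = 28 \left(-31\right) + 0 = -868 + 0 = -868$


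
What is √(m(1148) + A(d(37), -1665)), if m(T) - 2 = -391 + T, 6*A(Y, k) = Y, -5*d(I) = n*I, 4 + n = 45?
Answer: √637590/30 ≈ 26.616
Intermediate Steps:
n = 41 (n = -4 + 45 = 41)
d(I) = -41*I/5
A(Y, k) = Y/6
m(T) = -389 + T (m(T) = 2 + (-391 + T) = -389 + T)
√(m(1148) + A(d(37), -1665)) = √((-389 + 1148) + (-41/5*37)/6) = √(759 + (⅙)*(-1517/5)) = √(759 - 1517/30) = √(21253/30) = √637590/30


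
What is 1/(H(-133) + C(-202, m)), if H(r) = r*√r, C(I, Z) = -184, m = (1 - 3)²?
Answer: I/(-184*I + 133*√133) ≈ -7.7101e-5 + 0.00064271*I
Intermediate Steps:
m = 4 (m = (-2)² = 4)
H(r) = r^(3/2)
1/(H(-133) + C(-202, m)) = 1/((-133)^(3/2) - 184) = 1/(-133*I*√133 - 184) = 1/(-184 - 133*I*√133)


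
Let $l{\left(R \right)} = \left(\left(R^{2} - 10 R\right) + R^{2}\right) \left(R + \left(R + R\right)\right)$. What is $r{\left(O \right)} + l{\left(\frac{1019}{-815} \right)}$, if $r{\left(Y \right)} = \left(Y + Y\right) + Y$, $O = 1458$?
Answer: $\frac{2336099456646}{541343375} \approx 4315.4$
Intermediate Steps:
$l{\left(R \right)} = 3 R \left(- 10 R + 2 R^{2}\right)$ ($l{\left(R \right)} = \left(- 10 R + 2 R^{2}\right) \left(R + 2 R\right) = \left(- 10 R + 2 R^{2}\right) 3 R = 3 R \left(- 10 R + 2 R^{2}\right)$)
$r{\left(Y \right)} = 3 Y$ ($r{\left(Y \right)} = 2 Y + Y = 3 Y$)
$r{\left(O \right)} + l{\left(\frac{1019}{-815} \right)} = 3 \cdot 1458 + 6 \left(\frac{1019}{-815}\right)^{2} \left(-5 + \frac{1019}{-815}\right) = 4374 + 6 \left(1019 \left(- \frac{1}{815}\right)\right)^{2} \left(-5 + 1019 \left(- \frac{1}{815}\right)\right) = 4374 + 6 \left(- \frac{1019}{815}\right)^{2} \left(-5 - \frac{1019}{815}\right) = 4374 + 6 \cdot \frac{1038361}{664225} \left(- \frac{5094}{815}\right) = 4374 - \frac{31736465604}{541343375} = \frac{2336099456646}{541343375}$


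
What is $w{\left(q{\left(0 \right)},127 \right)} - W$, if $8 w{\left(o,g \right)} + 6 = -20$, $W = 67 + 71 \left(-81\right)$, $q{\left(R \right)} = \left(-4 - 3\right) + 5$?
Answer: $\frac{22723}{4} \approx 5680.8$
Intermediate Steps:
$q{\left(R \right)} = -2$ ($q{\left(R \right)} = -7 + 5 = -2$)
$W = -5684$ ($W = 67 - 5751 = -5684$)
$w{\left(o,g \right)} = - \frac{13}{4}$ ($w{\left(o,g \right)} = - \frac{3}{4} + \frac{1}{8} \left(-20\right) = - \frac{3}{4} - \frac{5}{2} = - \frac{13}{4}$)
$w{\left(q{\left(0 \right)},127 \right)} - W = - \frac{13}{4} - -5684 = - \frac{13}{4} + 5684 = \frac{22723}{4}$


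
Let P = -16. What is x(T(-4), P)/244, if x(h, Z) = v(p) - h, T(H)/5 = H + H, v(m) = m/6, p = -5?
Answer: 235/1464 ≈ 0.16052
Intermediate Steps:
v(m) = m/6 (v(m) = m*(1/6) = m/6)
T(H) = 10*H (T(H) = 5*(H + H) = 5*(2*H) = 10*H)
x(h, Z) = -5/6 - h (x(h, Z) = (1/6)*(-5) - h = -5/6 - h)
x(T(-4), P)/244 = (-5/6 - 10*(-4))/244 = (-5/6 - 1*(-40))*(1/244) = (-5/6 + 40)*(1/244) = (235/6)*(1/244) = 235/1464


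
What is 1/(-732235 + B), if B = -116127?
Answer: -1/848362 ≈ -1.1787e-6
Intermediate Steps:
1/(-732235 + B) = 1/(-732235 - 116127) = 1/(-848362) = -1/848362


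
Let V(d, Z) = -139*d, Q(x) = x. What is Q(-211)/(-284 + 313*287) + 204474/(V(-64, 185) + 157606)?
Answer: 9137450678/7454877297 ≈ 1.2257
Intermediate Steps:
Q(-211)/(-284 + 313*287) + 204474/(V(-64, 185) + 157606) = -211/(-284 + 313*287) + 204474/(-139*(-64) + 157606) = -211/(-284 + 89831) + 204474/(8896 + 157606) = -211/89547 + 204474/166502 = -211*1/89547 + 204474*(1/166502) = -211/89547 + 102237/83251 = 9137450678/7454877297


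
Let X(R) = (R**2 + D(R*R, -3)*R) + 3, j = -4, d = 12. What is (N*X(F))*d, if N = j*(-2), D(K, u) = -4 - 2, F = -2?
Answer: 1824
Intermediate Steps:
D(K, u) = -6
X(R) = 3 + R**2 - 6*R (X(R) = (R**2 - 6*R) + 3 = 3 + R**2 - 6*R)
N = 8 (N = -4*(-2) = 8)
(N*X(F))*d = (8*(3 + (-2)**2 - 6*(-2)))*12 = (8*(3 + 4 + 12))*12 = (8*19)*12 = 152*12 = 1824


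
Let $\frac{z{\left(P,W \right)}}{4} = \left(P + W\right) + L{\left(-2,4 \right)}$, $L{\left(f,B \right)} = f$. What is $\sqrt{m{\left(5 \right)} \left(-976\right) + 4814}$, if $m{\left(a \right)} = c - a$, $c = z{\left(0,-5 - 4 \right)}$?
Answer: $\sqrt{52638} \approx 229.43$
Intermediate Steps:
$z{\left(P,W \right)} = -8 + 4 P + 4 W$ ($z{\left(P,W \right)} = 4 \left(\left(P + W\right) - 2\right) = 4 \left(-2 + P + W\right) = -8 + 4 P + 4 W$)
$c = -44$ ($c = -8 + 4 \cdot 0 + 4 \left(-5 - 4\right) = -8 + 0 + 4 \left(-9\right) = -8 + 0 - 36 = -44$)
$m{\left(a \right)} = -44 - a$
$\sqrt{m{\left(5 \right)} \left(-976\right) + 4814} = \sqrt{\left(-44 - 5\right) \left(-976\right) + 4814} = \sqrt{\left(-49\right) \left(-976\right) + 4814} = \sqrt{47824 + 4814} = \sqrt{52638}$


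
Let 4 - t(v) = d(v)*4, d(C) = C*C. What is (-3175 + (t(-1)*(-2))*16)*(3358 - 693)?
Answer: -8461375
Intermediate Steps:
d(C) = C²
t(v) = 4 - 4*v² (t(v) = 4 - v²*4 = 4 - 4*v²)
(-3175 + (t(-1)*(-2))*16)*(3358 - 693) = (-3175 + ((4 - 4*(-1)²)*(-2))*16)*(3358 - 693) = (-3175 + ((4 - 4*1)*(-2))*16)*2665 = (-3175 + ((4 - 4)*(-2))*16)*2665 = (-3175 + (0*(-2))*16)*2665 = (-3175 + 0*16)*2665 = (-3175 + 0)*2665 = -3175*2665 = -8461375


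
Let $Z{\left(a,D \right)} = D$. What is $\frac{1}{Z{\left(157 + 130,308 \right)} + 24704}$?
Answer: $\frac{1}{25012} \approx 3.9981 \cdot 10^{-5}$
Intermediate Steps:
$\frac{1}{Z{\left(157 + 130,308 \right)} + 24704} = \frac{1}{308 + 24704} = \frac{1}{25012}$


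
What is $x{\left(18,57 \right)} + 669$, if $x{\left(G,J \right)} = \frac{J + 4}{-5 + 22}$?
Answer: $\frac{11434}{17} \approx 672.59$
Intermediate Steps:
$x{\left(G,J \right)} = \frac{4}{17} + \frac{J}{17}$ ($x{\left(G,J \right)} = \frac{4 + J}{17} = \left(4 + J\right) \frac{1}{17} = \frac{4}{17} + \frac{J}{17}$)
$x{\left(18,57 \right)} + 669 = \left(\frac{4}{17} + \frac{1}{17} \cdot 57\right) + 669 = \left(\frac{4}{17} + \frac{57}{17}\right) + 669 = \frac{61}{17} + 669 = \frac{11434}{17}$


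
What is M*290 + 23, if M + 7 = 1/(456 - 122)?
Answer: -335024/167 ≈ -2006.1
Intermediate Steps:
M = -2337/334 (M = -7 + 1/(456 - 122) = -7 + 1/334 = -2337/334 ≈ -6.9970)
M*290 + 23 = -2337/334*290 + 23 = -338865/167 + 23 = -335024/167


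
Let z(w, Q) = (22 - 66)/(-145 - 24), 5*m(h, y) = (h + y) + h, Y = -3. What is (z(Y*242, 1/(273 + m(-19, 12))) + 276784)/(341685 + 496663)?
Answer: 11694135/35420203 ≈ 0.33015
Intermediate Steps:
m(h, y) = y/5 + 2*h/5 (m(h, y) = ((h + y) + h)/5 = (y + 2*h)/5 = y/5 + 2*h/5)
z(w, Q) = 44/169 (z(w, Q) = -44/(-169) = -44*(-1/169) = 44/169)
(z(Y*242, 1/(273 + m(-19, 12))) + 276784)/(341685 + 496663) = (44/169 + 276784)/(341685 + 496663) = (46776540/169)/838348 = (46776540/169)*(1/838348) = 11694135/35420203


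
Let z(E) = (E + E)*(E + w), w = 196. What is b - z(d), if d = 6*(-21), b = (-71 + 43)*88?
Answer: 15176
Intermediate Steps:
b = -2464 (b = -28*88 = -2464)
d = -126
z(E) = 2*E*(196 + E) (z(E) = (E + E)*(E + 196) = (2*E)*(196 + E) = 2*E*(196 + E))
b - z(d) = -2464 - 2*(-126)*(196 - 126) = -2464 - 2*(-126)*70 = -2464 - 1*(-17640) = -2464 + 17640 = 15176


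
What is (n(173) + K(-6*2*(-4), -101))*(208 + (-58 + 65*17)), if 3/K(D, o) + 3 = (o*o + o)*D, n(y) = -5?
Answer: -1014032470/161599 ≈ -6275.0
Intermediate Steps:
K(D, o) = 3/(-3 + D*(o + o²)) (K(D, o) = 3/(-3 + (o*o + o)*D) = 3/(-3 + (o² + o)*D) = 3/(-3 + (o + o²)*D) = 3/(-3 + D*(o + o²)))
(n(173) + K(-6*2*(-4), -101))*(208 + (-58 + 65*17)) = (-5 + 3/(-3 + (-6*2*(-4))*(-101) + (-6*2*(-4))*(-101)²))*(208 + (-58 + 65*17)) = (-5 + 3/(-3 - 12*(-4)*(-101) - 12*(-4)*10201))*(208 + (-58 + 1105)) = (-5 + 3/(-3 + 48*(-101) + 48*10201))*(208 + 1047) = (-5 + 3/(-3 - 4848 + 489648))*1255 = (-5 + 3/484797)*1255 = (-5 + 3*(1/484797))*1255 = (-5 + 1/161599)*1255 = -807994/161599*1255 = -1014032470/161599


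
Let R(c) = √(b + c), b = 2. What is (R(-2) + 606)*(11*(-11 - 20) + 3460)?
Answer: 1890114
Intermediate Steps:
R(c) = √(2 + c)
(R(-2) + 606)*(11*(-11 - 20) + 3460) = (√(2 - 2) + 606)*(11*(-11 - 20) + 3460) = (√0 + 606)*(11*(-31) + 3460) = (0 + 606)*(-341 + 3460) = 606*3119 = 1890114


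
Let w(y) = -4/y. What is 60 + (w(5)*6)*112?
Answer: -2388/5 ≈ -477.60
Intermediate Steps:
60 + (w(5)*6)*112 = 60 + (-4/5*6)*112 = 60 + (-4*⅕*6)*112 = 60 - ⅘*6*112 = 60 - 24/5*112 = 60 - 2688/5 = -2388/5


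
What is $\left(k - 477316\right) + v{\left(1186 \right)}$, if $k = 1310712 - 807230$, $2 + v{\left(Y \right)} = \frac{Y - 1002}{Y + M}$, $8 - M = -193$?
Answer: $\frac{36289652}{1387} \approx 26164.0$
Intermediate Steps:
$M = 201$ ($M = 8 - -193 = 8 + 193 = 201$)
$v{\left(Y \right)} = -2 + \frac{-1002 + Y}{201 + Y}$ ($v{\left(Y \right)} = -2 + \frac{Y - 1002}{Y + 201} = -2 + \frac{-1002 + Y}{201 + Y}$)
$k = 503482$ ($k = 1310712 - 807230 = 503482$)
$\left(k - 477316\right) + v{\left(1186 \right)} = \left(503482 - 477316\right) + \frac{-1404 - 1186}{201 + 1186} = 26166 + \frac{-1404 - 1186}{1387} = 26166 + \frac{1}{1387} \left(-2590\right) = 26166 - \frac{2590}{1387} = \frac{36289652}{1387}$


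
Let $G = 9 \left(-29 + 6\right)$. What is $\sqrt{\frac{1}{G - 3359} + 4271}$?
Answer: $\frac{3 \sqrt{6034616990}}{3566} \approx 65.353$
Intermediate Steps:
$G = -207$ ($G = 9 \left(-23\right) = -207$)
$\sqrt{\frac{1}{G - 3359} + 4271} = \sqrt{\frac{1}{-207 - 3359} + 4271} = \sqrt{\frac{1}{-3566} + 4271} = \sqrt{- \frac{1}{3566} + 4271} = \sqrt{\frac{15230385}{3566}} = \frac{3 \sqrt{6034616990}}{3566}$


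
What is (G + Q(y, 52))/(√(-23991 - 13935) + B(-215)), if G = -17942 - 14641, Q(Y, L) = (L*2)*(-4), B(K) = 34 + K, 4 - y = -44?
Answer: 5972819/70687 + 692979*I*√86/70687 ≈ 84.497 + 90.914*I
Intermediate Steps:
y = 48 (y = 4 - 1*(-44) = 4 + 44 = 48)
Q(Y, L) = -8*L (Q(Y, L) = (2*L)*(-4) = -8*L)
G = -32583
(G + Q(y, 52))/(√(-23991 - 13935) + B(-215)) = (-32583 - 8*52)/(√(-23991 - 13935) + (34 - 215)) = (-32583 - 416)/(√(-37926) - 181) = -32999/(21*I*√86 - 181) = -32999/(-181 + 21*I*√86)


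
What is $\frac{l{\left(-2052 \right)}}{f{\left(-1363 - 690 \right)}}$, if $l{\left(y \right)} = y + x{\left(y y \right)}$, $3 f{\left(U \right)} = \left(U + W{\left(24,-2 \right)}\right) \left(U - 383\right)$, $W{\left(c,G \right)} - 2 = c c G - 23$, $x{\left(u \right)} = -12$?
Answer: $- \frac{258}{327439} \approx -0.00078793$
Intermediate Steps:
$W{\left(c,G \right)} = -21 + G c^{2}$ ($W{\left(c,G \right)} = 2 + \left(c c G - 23\right) = 2 + \left(c^{2} G - 23\right) = 2 + \left(G c^{2} - 23\right) = 2 + \left(-23 + G c^{2}\right) = -21 + G c^{2}$)
$f{\left(U \right)} = \frac{\left(-1173 + U\right) \left(-383 + U\right)}{3}$ ($f{\left(U \right)} = \frac{\left(U - \left(21 + 2 \cdot 24^{2}\right)\right) \left(U - 383\right)}{3} = \frac{\left(U - 1173\right) \left(-383 + U\right)}{3} = \frac{\left(-1173 + U\right) \left(-383 + U\right)}{3}$)
$l{\left(y \right)} = -12 + y$ ($l{\left(y \right)} = y - 12 = -12 + y$)
$\frac{l{\left(-2052 \right)}}{f{\left(-1363 - 690 \right)}} = \frac{-12 - 2052}{149753 - \frac{1556 \left(-1363 - 690\right)}{3} + \frac{\left(-1363 - 690\right)^{2}}{3}} = - \frac{2064}{149753 - - \frac{3194468}{3} + \frac{\left(-2053\right)^{2}}{3}} = - \frac{2064}{149753 + \frac{3194468}{3} + \frac{1}{3} \cdot 4214809} = - \frac{2064}{149753 + \frac{3194468}{3} + \frac{4214809}{3}} = - \frac{2064}{2619512} = \left(-2064\right) \frac{1}{2619512} = - \frac{258}{327439}$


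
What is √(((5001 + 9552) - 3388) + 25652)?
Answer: √36817 ≈ 191.88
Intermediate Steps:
√(((5001 + 9552) - 3388) + 25652) = √((14553 - 3388) + 25652) = √(11165 + 25652) = √36817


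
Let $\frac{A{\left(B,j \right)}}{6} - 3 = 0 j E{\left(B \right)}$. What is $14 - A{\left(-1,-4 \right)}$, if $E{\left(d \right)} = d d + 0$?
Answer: $-4$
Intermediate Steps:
$E{\left(d \right)} = d^{2}$ ($E{\left(d \right)} = d^{2} + 0 = d^{2}$)
$A{\left(B,j \right)} = 18$ ($A{\left(B,j \right)} = 18 + 6 \cdot 0 j B^{2} = 18 + 6 \cdot 0 B^{2} = 18 + 6 \cdot 0 = 18 + 0 = 18$)
$14 - A{\left(-1,-4 \right)} = 14 - 18 = -4$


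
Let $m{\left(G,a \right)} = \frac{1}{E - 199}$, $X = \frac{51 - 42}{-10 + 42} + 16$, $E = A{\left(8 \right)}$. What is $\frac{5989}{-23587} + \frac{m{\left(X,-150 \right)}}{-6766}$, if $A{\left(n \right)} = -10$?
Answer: $- \frac{8468985379}{33354235178} \approx -0.25391$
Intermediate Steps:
$E = -10$
$X = \frac{521}{32}$ ($X = \frac{9}{32} + 16 = \frac{521}{32} \approx 16.281$)
$m{\left(G,a \right)} = - \frac{1}{209}$ ($m{\left(G,a \right)} = \frac{1}{-10 - 199} = \frac{1}{-209} = - \frac{1}{209}$)
$\frac{5989}{-23587} + \frac{m{\left(X,-150 \right)}}{-6766} = \frac{5989}{-23587} - \frac{1}{209 \left(-6766\right)} = 5989 \left(- \frac{1}{23587}\right) - - \frac{1}{1414094} = - \frac{5989}{23587} + \frac{1}{1414094} = - \frac{8468985379}{33354235178}$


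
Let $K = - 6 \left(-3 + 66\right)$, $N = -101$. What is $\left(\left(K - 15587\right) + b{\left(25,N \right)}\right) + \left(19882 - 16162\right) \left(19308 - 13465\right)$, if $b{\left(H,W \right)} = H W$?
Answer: $21717470$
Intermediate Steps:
$K = -378$ ($K = \left(-6\right) 63 = -378$)
$\left(\left(K - 15587\right) + b{\left(25,N \right)}\right) + \left(19882 - 16162\right) \left(19308 - 13465\right) = \left(\left(-378 - 15587\right) + 25 \left(-101\right)\right) + \left(19882 - 16162\right) \left(19308 - 13465\right) = \left(-15965 - 2525\right) + 3720 \cdot 5843 = -18490 + 21735960 = 21717470$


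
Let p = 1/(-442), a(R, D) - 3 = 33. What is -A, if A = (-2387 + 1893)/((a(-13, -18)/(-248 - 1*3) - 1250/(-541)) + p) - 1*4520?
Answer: 616948286108/129933317 ≈ 4748.2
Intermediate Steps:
a(R, D) = 36 (a(R, D) = 3 + 33 = 36)
p = -1/442 ≈ -0.0022624
A = -616948286108/129933317 (A = (-2387 + 1893)/((36/(-248 - 1*3) - 1250/(-541)) - 1/442) - 1*4520 = -494/((36/(-248 - 3) - 1250*(-1/541)) - 1/442) - 4520 = -494/((36/(-251) + 1250/541) - 1/442) - 4520 = -494/((36*(-1/251) + 1250/541) - 1/442) - 4520 = -494/((-36/251 + 1250/541) - 1/442) - 4520 = -494/(294274/135791 - 1/442) - 4520 = -494/129933317/60019622 - 4520 = -494*60019622/129933317 - 4520 = -29649693268/129933317 - 4520 = -616948286108/129933317 ≈ -4748.2)
-A = -1*(-616948286108/129933317) = 616948286108/129933317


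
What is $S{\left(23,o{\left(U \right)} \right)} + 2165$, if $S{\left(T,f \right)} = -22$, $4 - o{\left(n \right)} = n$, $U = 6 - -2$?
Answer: $2143$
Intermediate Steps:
$U = 8$ ($U = 6 + 2 = 8$)
$o{\left(n \right)} = 4 - n$
$S{\left(23,o{\left(U \right)} \right)} + 2165 = -22 + 2165 = 2143$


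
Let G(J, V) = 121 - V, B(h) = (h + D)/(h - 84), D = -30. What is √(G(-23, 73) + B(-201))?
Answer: √440515/95 ≈ 6.9865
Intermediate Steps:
B(h) = (-30 + h)/(-84 + h) (B(h) = (h - 30)/(h - 84) = (-30 + h)/(-84 + h))
√(G(-23, 73) + B(-201)) = √((121 - 1*73) + (-30 - 201)/(-84 - 201)) = √((121 - 73) - 231/(-285)) = √(48 - 1/285*(-231)) = √(48 + 77/95) = √(4637/95) = √440515/95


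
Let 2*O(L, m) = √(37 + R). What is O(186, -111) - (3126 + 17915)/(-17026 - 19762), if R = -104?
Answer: 21041/36788 + I*√67/2 ≈ 0.57195 + 4.0927*I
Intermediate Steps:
O(L, m) = I*√67/2 (O(L, m) = √(37 - 104)/2 = √(-67)/2 = (I*√67)/2 = I*√67/2)
O(186, -111) - (3126 + 17915)/(-17026 - 19762) = I*√67/2 - (3126 + 17915)/(-17026 - 19762) = I*√67/2 - 21041/(-36788) = I*√67/2 - 21041*(-1)/36788 = I*√67/2 - 1*(-21041/36788) = I*√67/2 + 21041/36788 = 21041/36788 + I*√67/2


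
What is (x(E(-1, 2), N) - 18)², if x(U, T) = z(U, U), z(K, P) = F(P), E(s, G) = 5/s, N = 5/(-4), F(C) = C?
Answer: 529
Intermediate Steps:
N = -5/4 (N = 5*(-¼) = -5/4 ≈ -1.2500)
z(K, P) = P
x(U, T) = U
(x(E(-1, 2), N) - 18)² = (5/(-1) - 18)² = (5*(-1) - 18)² = (-5 - 18)² = (-23)² = 529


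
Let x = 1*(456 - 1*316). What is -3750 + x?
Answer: -3610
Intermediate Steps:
x = 140 (x = 1*(456 - 316) = 1*140 = 140)
-3750 + x = -3750 + 140 = -3610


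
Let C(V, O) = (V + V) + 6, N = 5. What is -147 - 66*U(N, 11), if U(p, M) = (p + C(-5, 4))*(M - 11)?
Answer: -147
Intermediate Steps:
C(V, O) = 6 + 2*V (C(V, O) = 2*V + 6 = 6 + 2*V)
U(p, M) = (-11 + M)*(-4 + p) (U(p, M) = (p + (6 + 2*(-5)))*(M - 11) = (p + (6 - 10))*(-11 + M) = (p - 4)*(-11 + M) = (-4 + p)*(-11 + M) = (-11 + M)*(-4 + p))
-147 - 66*U(N, 11) = -147 - 66*(44 - 11*5 - 4*11 + 11*5) = -147 - 66*(44 - 55 - 44 + 55) = -147 - 66*0 = -147 + 0 = -147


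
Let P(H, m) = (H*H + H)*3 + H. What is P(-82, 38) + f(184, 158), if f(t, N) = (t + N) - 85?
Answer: 20101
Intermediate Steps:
f(t, N) = -85 + N + t (f(t, N) = (N + t) - 85 = -85 + N + t)
P(H, m) = 3*H² + 4*H (P(H, m) = (H² + H)*3 + H = (H + H²)*3 + H = (3*H + 3*H²) + H = 3*H² + 4*H)
P(-82, 38) + f(184, 158) = -82*(4 + 3*(-82)) + (-85 + 158 + 184) = -82*(4 - 246) + 257 = -82*(-242) + 257 = 19844 + 257 = 20101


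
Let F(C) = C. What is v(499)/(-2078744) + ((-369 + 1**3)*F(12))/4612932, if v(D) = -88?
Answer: -91393703/99886507473 ≈ -0.00091498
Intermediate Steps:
v(499)/(-2078744) + ((-369 + 1**3)*F(12))/4612932 = -88/(-2078744) + ((-369 + 1**3)*12)/4612932 = -88*(-1/2078744) + ((-369 + 1)*12)*(1/4612932) = 11/259843 - 368*12*(1/4612932) = 11/259843 - 4416*1/4612932 = 11/259843 - 368/384411 = -91393703/99886507473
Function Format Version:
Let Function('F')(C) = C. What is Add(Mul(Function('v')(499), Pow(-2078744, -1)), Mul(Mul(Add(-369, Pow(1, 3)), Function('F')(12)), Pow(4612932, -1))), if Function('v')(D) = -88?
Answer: Rational(-91393703, 99886507473) ≈ -0.00091498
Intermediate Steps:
Add(Mul(Function('v')(499), Pow(-2078744, -1)), Mul(Mul(Add(-369, Pow(1, 3)), Function('F')(12)), Pow(4612932, -1))) = Add(Mul(-88, Pow(-2078744, -1)), Mul(Mul(Add(-369, Pow(1, 3)), 12), Pow(4612932, -1))) = Add(Mul(-88, Rational(-1, 2078744)), Mul(Mul(Add(-369, 1), 12), Rational(1, 4612932))) = Add(Rational(11, 259843), Mul(Mul(-368, 12), Rational(1, 4612932))) = Add(Rational(11, 259843), Mul(-4416, Rational(1, 4612932))) = Add(Rational(11, 259843), Rational(-368, 384411)) = Rational(-91393703, 99886507473)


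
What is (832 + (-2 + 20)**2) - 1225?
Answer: -69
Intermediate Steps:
(832 + (-2 + 20)**2) - 1225 = (832 + 18**2) - 1225 = (832 + 324) - 1225 = 1156 - 1225 = -69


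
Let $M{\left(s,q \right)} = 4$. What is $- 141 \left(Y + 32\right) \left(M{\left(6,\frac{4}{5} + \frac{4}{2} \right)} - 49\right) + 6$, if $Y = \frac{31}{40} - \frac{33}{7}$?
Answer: $\frac{9970869}{56} \approx 1.7805 \cdot 10^{5}$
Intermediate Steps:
$Y = - \frac{1103}{280}$ ($Y = 31 \cdot \frac{1}{40} - \frac{33}{7} = \frac{31}{40} - \frac{33}{7} = - \frac{1103}{280} \approx -3.9393$)
$- 141 \left(Y + 32\right) \left(M{\left(6,\frac{4}{5} + \frac{4}{2} \right)} - 49\right) + 6 = - 141 \left(- \frac{1103}{280} + 32\right) \left(4 - 49\right) + 6 = - 141 \cdot \frac{7857}{280} \left(-45\right) + 6 = \left(-141\right) \left(- \frac{70713}{56}\right) + 6 = \frac{9970533}{56} + 6 = \frac{9970869}{56}$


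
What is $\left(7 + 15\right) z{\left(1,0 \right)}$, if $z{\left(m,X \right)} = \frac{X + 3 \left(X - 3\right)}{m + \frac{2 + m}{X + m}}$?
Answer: $- \frac{99}{2} \approx -49.5$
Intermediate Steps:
$z{\left(m,X \right)} = \frac{-9 + 4 X}{m + \frac{2 + m}{X + m}}$ ($z{\left(m,X \right)} = \frac{X + 3 \left(-3 + X\right)}{m + \frac{2 + m}{X + m}} = \frac{X + \left(-9 + 3 X\right)}{m + \frac{2 + m}{X + m}} = \frac{-9 + 4 X}{m + \frac{2 + m}{X + m}}$)
$\left(7 + 15\right) z{\left(1,0 \right)} = \left(7 + 15\right) \frac{\left(-9\right) 0 - 9 + 4 \cdot 0^{2} + 4 \cdot 0 \cdot 1}{2 + 1 + 1^{2} + 0 \cdot 1} = 22 \frac{0 - 9 + 4 \cdot 0 + 0}{2 + 1 + 1 + 0} = 22 \frac{0 - 9 + 0 + 0}{4} = 22 \cdot \frac{1}{4} \left(-9\right) = 22 \left(- \frac{9}{4}\right) = - \frac{99}{2}$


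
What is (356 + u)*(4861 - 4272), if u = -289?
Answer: 39463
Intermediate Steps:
(356 + u)*(4861 - 4272) = (356 - 289)*(4861 - 4272) = 67*589 = 39463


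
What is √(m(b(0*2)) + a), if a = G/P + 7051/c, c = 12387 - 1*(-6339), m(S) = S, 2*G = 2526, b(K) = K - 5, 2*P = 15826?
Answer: I*√98012698132643382/148178838 ≈ 2.1128*I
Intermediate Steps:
P = 7913 (P = (½)*15826 = 7913)
b(K) = -5 + K
G = 1263 (G = (½)*2526 = 1263)
c = 18726 (c = 12387 + 6339 = 18726)
a = 79445501/148178838 (a = 1263/7913 + 7051/18726 = 79445501/148178838 ≈ 0.53615)
√(m(b(0*2)) + a) = √((-5 + 0*2) + 79445501/148178838) = √((-5 + 0) + 79445501/148178838) = √(-5 + 79445501/148178838) = √(-661448689/148178838) = I*√98012698132643382/148178838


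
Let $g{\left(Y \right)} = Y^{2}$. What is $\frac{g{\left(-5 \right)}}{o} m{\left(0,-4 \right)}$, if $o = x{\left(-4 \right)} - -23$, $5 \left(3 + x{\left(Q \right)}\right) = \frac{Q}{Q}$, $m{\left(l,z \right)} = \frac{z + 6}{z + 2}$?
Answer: $- \frac{125}{101} \approx -1.2376$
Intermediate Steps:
$m{\left(l,z \right)} = \frac{6 + z}{2 + z}$
$x{\left(Q \right)} = - \frac{14}{5}$ ($x{\left(Q \right)} = -3 + \frac{Q \frac{1}{Q}}{5} = -3 + \frac{1}{5} \cdot 1 = -3 + \frac{1}{5} = - \frac{14}{5}$)
$o = \frac{101}{5}$ ($o = - \frac{14}{5} - -23 = - \frac{14}{5} + 23 = \frac{101}{5} \approx 20.2$)
$\frac{g{\left(-5 \right)}}{o} m{\left(0,-4 \right)} = \frac{\left(-5\right)^{2}}{\frac{101}{5}} \frac{6 - 4}{2 - 4} = \frac{5}{101} \cdot 25 \frac{1}{-2} \cdot 2 = \frac{125 \left(\left(- \frac{1}{2}\right) 2\right)}{101} = \frac{125}{101} \left(-1\right) = - \frac{125}{101}$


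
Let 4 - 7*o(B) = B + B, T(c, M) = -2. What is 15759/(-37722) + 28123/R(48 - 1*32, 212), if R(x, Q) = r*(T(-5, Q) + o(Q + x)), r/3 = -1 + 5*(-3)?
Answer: 1178915555/140627616 ≈ 8.3832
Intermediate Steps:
o(B) = 4/7 - 2*B/7 (o(B) = 4/7 - (B + B)/7 = 4/7 - 2*B/7)
r = -48 (r = 3*(-1 + 5*(-3)) = 3*(-1 - 15) = 3*(-16) = -48)
R(x, Q) = 480/7 + 96*Q/7 + 96*x/7 (R(x, Q) = -48*(-2 + (4/7 - 2*(Q + x)/7)) = -48*(-2 + (4/7 + (-2*Q/7 - 2*x/7))) = -48*(-2 + (4/7 - 2*Q/7 - 2*x/7)) = -48*(-10/7 - 2*Q/7 - 2*x/7) = 480/7 + 96*Q/7 + 96*x/7)
15759/(-37722) + 28123/R(48 - 1*32, 212) = 15759/(-37722) + 28123/(480/7 + (96/7)*212 + 96*(48 - 1*32)/7) = 15759*(-1/37722) + 28123/(480/7 + 20352/7 + 96*(48 - 32)/7) = -5253/12574 + 28123/(480/7 + 20352/7 + (96/7)*16) = -5253/12574 + 28123/(480/7 + 20352/7 + 1536/7) = -5253/12574 + 28123/(22368/7) = -5253/12574 + 28123*(7/22368) = -5253/12574 + 196861/22368 = 1178915555/140627616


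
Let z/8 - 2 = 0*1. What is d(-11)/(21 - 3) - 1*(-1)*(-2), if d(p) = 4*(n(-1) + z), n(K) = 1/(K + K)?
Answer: 13/9 ≈ 1.4444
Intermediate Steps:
n(K) = 1/(2*K)
z = 16 (z = 16 + 8*(0*1) = 16 + 8*0 = 16 + 0 = 16)
d(p) = 62 (d(p) = 4*((½)/(-1) + 16) = 4*((½)*(-1) + 16) = 4*(-½ + 16) = 4*(31/2) = 62)
d(-11)/(21 - 3) - 1*(-1)*(-2) = 62/(21 - 3) - 1*(-1)*(-2) = 62/18 + 1*(-2) = 62*(1/18) - 2 = 31/9 - 2 = 13/9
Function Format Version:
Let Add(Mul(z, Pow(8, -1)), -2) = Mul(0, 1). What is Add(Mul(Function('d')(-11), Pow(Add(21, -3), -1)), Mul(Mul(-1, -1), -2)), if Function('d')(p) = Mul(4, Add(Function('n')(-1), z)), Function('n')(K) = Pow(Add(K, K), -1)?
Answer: Rational(13, 9) ≈ 1.4444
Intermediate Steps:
Function('n')(K) = Mul(Rational(1, 2), Pow(K, -1)) (Function('n')(K) = Pow(Mul(2, K), -1) = Mul(Rational(1, 2), Pow(K, -1)))
z = 16 (z = Add(16, Mul(8, Mul(0, 1))) = Add(16, Mul(8, 0)) = Add(16, 0) = 16)
Function('d')(p) = 62 (Function('d')(p) = Mul(4, Add(Mul(Rational(1, 2), Pow(-1, -1)), 16)) = Mul(4, Add(Mul(Rational(1, 2), -1), 16)) = Mul(4, Add(Rational(-1, 2), 16)) = Mul(4, Rational(31, 2)) = 62)
Add(Mul(Function('d')(-11), Pow(Add(21, -3), -1)), Mul(Mul(-1, -1), -2)) = Add(Mul(62, Pow(Add(21, -3), -1)), Mul(Mul(-1, -1), -2)) = Add(Mul(62, Pow(18, -1)), Mul(1, -2)) = Add(Mul(62, Rational(1, 18)), -2) = Add(Rational(31, 9), -2) = Rational(13, 9)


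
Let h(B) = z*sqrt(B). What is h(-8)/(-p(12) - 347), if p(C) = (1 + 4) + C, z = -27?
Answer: 27*I*sqrt(2)/182 ≈ 0.2098*I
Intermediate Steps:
h(B) = -27*sqrt(B)
p(C) = 5 + C
h(-8)/(-p(12) - 347) = (-54*I*sqrt(2))/(-(5 + 12) - 347) = (-54*I*sqrt(2))/(-1*17 - 347) = (-54*I*sqrt(2))/(-17 - 347) = -54*I*sqrt(2)/(-364) = -54*I*sqrt(2)*(-1/364) = 27*I*sqrt(2)/182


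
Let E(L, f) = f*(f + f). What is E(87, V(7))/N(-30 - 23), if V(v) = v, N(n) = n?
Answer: -98/53 ≈ -1.8491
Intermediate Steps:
E(L, f) = 2*f**2 (E(L, f) = f*(2*f) = 2*f**2)
E(87, V(7))/N(-30 - 23) = (2*7**2)/(-30 - 23) = (2*49)/(-53) = 98*(-1/53) = -98/53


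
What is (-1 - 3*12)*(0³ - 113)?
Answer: 4181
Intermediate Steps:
(-1 - 3*12)*(0³ - 113) = (-1 - 36)*(0 - 113) = -37*(-113) = 4181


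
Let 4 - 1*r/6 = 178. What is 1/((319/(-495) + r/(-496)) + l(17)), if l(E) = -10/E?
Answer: 94860/82733 ≈ 1.1466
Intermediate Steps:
r = -1044 (r = 24 - 6*178 = 24 - 1068 = -1044)
1/((319/(-495) + r/(-496)) + l(17)) = 1/((319/(-495) - 1044/(-496)) - 10/17) = 1/((319*(-1/495) - 1044*(-1/496)) - 10*1/17) = 1/((-29/45 + 261/124) - 10/17) = 1/(8149/5580 - 10/17) = 1/(82733/94860) = 94860/82733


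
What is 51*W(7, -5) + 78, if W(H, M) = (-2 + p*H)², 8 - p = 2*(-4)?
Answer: 617178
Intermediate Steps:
p = 16 (p = 8 - 2*(-4) = 8 - 1*(-8) = 8 + 8 = 16)
W(H, M) = (-2 + 16*H)²
51*W(7, -5) + 78 = 51*(4*(-1 + 8*7)²) + 78 = 51*(4*(-1 + 56)²) + 78 = 51*(4*55²) + 78 = 51*(4*3025) + 78 = 51*12100 + 78 = 617100 + 78 = 617178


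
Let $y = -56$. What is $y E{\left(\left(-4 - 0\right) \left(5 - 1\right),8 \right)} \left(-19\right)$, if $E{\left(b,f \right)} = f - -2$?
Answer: $10640$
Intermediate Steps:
$E{\left(b,f \right)} = 2 + f$ ($E{\left(b,f \right)} = f + 2 = 2 + f$)
$y E{\left(\left(-4 - 0\right) \left(5 - 1\right),8 \right)} \left(-19\right) = - 56 \left(2 + 8\right) \left(-19\right) = \left(-56\right) 10 \left(-19\right) = \left(-560\right) \left(-19\right) = 10640$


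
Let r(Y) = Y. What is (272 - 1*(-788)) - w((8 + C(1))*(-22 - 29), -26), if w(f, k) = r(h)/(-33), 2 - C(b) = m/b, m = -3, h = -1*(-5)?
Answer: 34985/33 ≈ 1060.2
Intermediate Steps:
h = 5
C(b) = 2 + 3/b (C(b) = 2 - (-3)/b = 2 + 3/b)
w(f, k) = -5/33 (w(f, k) = 5/(-33) = 5*(-1/33) = -5/33)
(272 - 1*(-788)) - w((8 + C(1))*(-22 - 29), -26) = (272 - 1*(-788)) - 1*(-5/33) = (272 + 788) + 5/33 = 1060 + 5/33 = 34985/33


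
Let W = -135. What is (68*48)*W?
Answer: -440640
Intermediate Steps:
(68*48)*W = (68*48)*(-135) = 3264*(-135) = -440640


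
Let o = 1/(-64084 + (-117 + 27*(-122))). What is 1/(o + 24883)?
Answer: 67495/1679478084 ≈ 4.0188e-5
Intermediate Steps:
o = -1/67495 (o = 1/(-64084 + (-117 - 3294)) = 1/(-64084 - 3411) = 1/(-67495) = -1/67495 ≈ -1.4816e-5)
1/(o + 24883) = 1/(-1/67495 + 24883) = 1/(1679478084/67495) = 67495/1679478084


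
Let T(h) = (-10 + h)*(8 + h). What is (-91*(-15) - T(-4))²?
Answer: 2019241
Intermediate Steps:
(-91*(-15) - T(-4))² = (-91*(-15) - (-80 + (-4)² - 2*(-4)))² = (1365 - (-80 + 16 + 8))² = (1365 - 1*(-56))² = (1365 + 56)² = 1421² = 2019241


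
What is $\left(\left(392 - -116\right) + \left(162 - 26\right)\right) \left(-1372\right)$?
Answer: $-883568$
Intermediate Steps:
$\left(\left(392 - -116\right) + \left(162 - 26\right)\right) \left(-1372\right) = \left(\left(392 + 116\right) + \left(162 - 26\right)\right) \left(-1372\right) = \left(508 + 136\right) \left(-1372\right) = 644 \left(-1372\right) = -883568$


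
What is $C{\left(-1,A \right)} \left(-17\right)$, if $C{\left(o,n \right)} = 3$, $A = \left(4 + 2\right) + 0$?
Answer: $-51$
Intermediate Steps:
$A = 6$ ($A = 6 + 0 = 6$)
$C{\left(-1,A \right)} \left(-17\right) = 3 \left(-17\right) = -51$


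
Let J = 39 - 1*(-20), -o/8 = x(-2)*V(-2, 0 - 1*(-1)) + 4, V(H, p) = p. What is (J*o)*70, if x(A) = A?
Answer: -66080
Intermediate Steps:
o = -16 (o = -8*(-2*(0 - 1*(-1)) + 4) = -8*(-2*(0 + 1) + 4) = -8*(-2*1 + 4) = -8*(-2 + 4) = -8*2 = -16)
J = 59 (J = 39 + 20 = 59)
(J*o)*70 = (59*(-16))*70 = -944*70 = -66080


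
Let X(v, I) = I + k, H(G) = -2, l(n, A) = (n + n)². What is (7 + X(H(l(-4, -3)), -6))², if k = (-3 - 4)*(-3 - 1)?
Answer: 841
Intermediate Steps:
l(n, A) = 4*n² (l(n, A) = (2*n)² = 4*n²)
k = 28 (k = -7*(-4) = 28)
X(v, I) = 28 + I (X(v, I) = I + 28 = 28 + I)
(7 + X(H(l(-4, -3)), -6))² = (7 + (28 - 6))² = (7 + 22)² = 29² = 841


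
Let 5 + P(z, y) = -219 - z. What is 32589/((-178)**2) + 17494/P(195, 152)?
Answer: -540625105/13275596 ≈ -40.723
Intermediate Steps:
P(z, y) = -224 - z (P(z, y) = -5 + (-219 - z) = -224 - z)
32589/((-178)**2) + 17494/P(195, 152) = 32589/((-178)**2) + 17494/(-224 - 1*195) = 32589/31684 + 17494/(-224 - 195) = 32589*(1/31684) + 17494/(-419) = 32589/31684 + 17494*(-1/419) = 32589/31684 - 17494/419 = -540625105/13275596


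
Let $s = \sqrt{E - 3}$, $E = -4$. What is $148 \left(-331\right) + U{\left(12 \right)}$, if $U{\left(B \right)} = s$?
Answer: $-48988 + i \sqrt{7} \approx -48988.0 + 2.6458 i$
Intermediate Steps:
$s = i \sqrt{7}$ ($s = \sqrt{-4 - 3} = \sqrt{-7} = i \sqrt{7} \approx 2.6458 i$)
$U{\left(B \right)} = i \sqrt{7}$
$148 \left(-331\right) + U{\left(12 \right)} = 148 \left(-331\right) + i \sqrt{7} = -48988 + i \sqrt{7}$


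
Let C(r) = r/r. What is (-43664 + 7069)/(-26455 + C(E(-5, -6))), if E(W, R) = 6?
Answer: 36595/26454 ≈ 1.3833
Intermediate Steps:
C(r) = 1
(-43664 + 7069)/(-26455 + C(E(-5, -6))) = (-43664 + 7069)/(-26455 + 1) = -36595/(-26454) = -36595*(-1/26454) = 36595/26454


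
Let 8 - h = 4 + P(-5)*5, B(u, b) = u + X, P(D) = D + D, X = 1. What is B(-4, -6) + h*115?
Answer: 6207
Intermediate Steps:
P(D) = 2*D
B(u, b) = 1 + u (B(u, b) = u + 1 = 1 + u)
h = 54 (h = 8 - (4 + (2*(-5))*5) = 8 - (4 - 10*5) = 8 - (4 - 50) = 8 - 1*(-46) = 8 + 46 = 54)
B(-4, -6) + h*115 = (1 - 4) + 54*115 = -3 + 6210 = 6207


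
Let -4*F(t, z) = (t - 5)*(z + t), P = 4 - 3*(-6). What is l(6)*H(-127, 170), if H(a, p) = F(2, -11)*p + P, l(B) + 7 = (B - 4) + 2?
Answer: 6753/2 ≈ 3376.5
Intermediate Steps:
P = 22 (P = 4 + 18 = 22)
F(t, z) = -(-5 + t)*(t + z)/4 (F(t, z) = -(t - 5)*(z + t)/4 = -(-5 + t)*(t + z)/4)
l(B) = -9 + B (l(B) = -7 + ((B - 4) + 2) = -7 + ((-4 + B) + 2) = -7 + (-2 + B) = -9 + B)
H(a, p) = 22 - 27*p/4 (H(a, p) = (-¼*2² + (5/4)*2 + (5/4)*(-11) - ¼*2*(-11))*p + 22 = (-¼*4 + 5/2 - 55/4 + 11/2)*p + 22 = (-1 + 5/2 - 55/4 + 11/2)*p + 22 = -27*p/4 + 22 = 22 - 27*p/4)
l(6)*H(-127, 170) = (-9 + 6)*(22 - 27/4*170) = -3*(22 - 2295/2) = -3*(-2251/2) = 6753/2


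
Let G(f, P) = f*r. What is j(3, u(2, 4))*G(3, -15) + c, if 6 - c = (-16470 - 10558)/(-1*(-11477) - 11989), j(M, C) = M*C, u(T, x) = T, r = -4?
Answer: -15205/128 ≈ -118.79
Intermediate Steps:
G(f, P) = -4*f (G(f, P) = f*(-4) = -4*f)
j(M, C) = C*M
c = -5989/128 (c = 6 - (-16470 - 10558)/(-1*(-11477) - 11989) = 6 - (-27028)/(11477 - 11989) = 6 - (-27028)/(-512) = 6 - (-27028)*(-1)/512 = 6 - 1*6757/128 = 6 - 6757/128 = -5989/128 ≈ -46.789)
j(3, u(2, 4))*G(3, -15) + c = (2*3)*(-4*3) - 5989/128 = 6*(-12) - 5989/128 = -72 - 5989/128 = -15205/128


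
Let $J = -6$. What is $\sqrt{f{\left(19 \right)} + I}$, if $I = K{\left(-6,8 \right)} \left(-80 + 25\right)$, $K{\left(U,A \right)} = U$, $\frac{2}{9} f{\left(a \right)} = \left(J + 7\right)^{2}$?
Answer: $\frac{\sqrt{1338}}{2} \approx 18.289$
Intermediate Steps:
$f{\left(a \right)} = \frac{9}{2}$ ($f{\left(a \right)} = \frac{9 \left(-6 + 7\right)^{2}}{2} = \frac{9 \cdot 1^{2}}{2} = \frac{9}{2} \cdot 1 = \frac{9}{2}$)
$I = 330$ ($I = - 6 \left(-80 + 25\right) = \left(-6\right) \left(-55\right) = 330$)
$\sqrt{f{\left(19 \right)} + I} = \sqrt{\frac{9}{2} + 330} = \sqrt{\frac{669}{2}} = \frac{\sqrt{1338}}{2}$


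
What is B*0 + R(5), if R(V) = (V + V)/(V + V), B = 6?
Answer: 1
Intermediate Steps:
R(V) = 1 (R(V) = (2*V)/((2*V)) = (2*V)*(1/(2*V)) = 1)
B*0 + R(5) = 6*0 + 1 = 0 + 1 = 1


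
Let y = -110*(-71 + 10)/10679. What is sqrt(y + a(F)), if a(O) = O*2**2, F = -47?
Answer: I*sqrt(21368059618)/10679 ≈ 13.688*I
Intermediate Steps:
y = 6710/10679 (y = -110*(-61)*(1/10679) = 6710*(1/10679) = 6710/10679 ≈ 0.62834)
a(O) = 4*O (a(O) = O*4 = 4*O)
sqrt(y + a(F)) = sqrt(6710/10679 + 4*(-47)) = sqrt(6710/10679 - 188) = sqrt(-2000942/10679) = I*sqrt(21368059618)/10679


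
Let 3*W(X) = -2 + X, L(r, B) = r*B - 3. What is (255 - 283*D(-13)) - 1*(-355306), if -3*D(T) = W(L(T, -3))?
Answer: 3209671/9 ≈ 3.5663e+5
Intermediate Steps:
L(r, B) = -3 + B*r (L(r, B) = B*r - 3 = -3 + B*r)
W(X) = -⅔ + X/3 (W(X) = (-2 + X)/3 = -⅔ + X/3)
D(T) = 5/9 + T/3 (D(T) = -(-⅔ + (-3 - 3*T)/3)/3 = -(-⅔ + (-1 - T))/3 = -(-5/3 - T)/3 = 5/9 + T/3)
(255 - 283*D(-13)) - 1*(-355306) = (255 - 283*(5/9 + (⅓)*(-13))) - 1*(-355306) = (255 - 283*(5/9 - 13/3)) + 355306 = (255 - 283*(-34/9)) + 355306 = (255 + 9622/9) + 355306 = 11917/9 + 355306 = 3209671/9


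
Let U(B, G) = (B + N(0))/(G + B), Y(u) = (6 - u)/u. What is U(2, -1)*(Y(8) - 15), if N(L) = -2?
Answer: 0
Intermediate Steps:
Y(u) = (6 - u)/u
U(B, G) = (-2 + B)/(B + G) (U(B, G) = (B - 2)/(G + B) = (-2 + B)/(B + G))
U(2, -1)*(Y(8) - 15) = ((-2 + 2)/(2 - 1))*((6 - 1*8)/8 - 15) = (0/1)*((6 - 8)/8 - 15) = (1*0)*((⅛)*(-2) - 15) = 0*(-¼ - 15) = 0*(-61/4) = 0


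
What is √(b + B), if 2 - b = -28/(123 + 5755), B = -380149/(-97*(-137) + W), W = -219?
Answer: I*√39958822062165830/38412730 ≈ 5.2039*I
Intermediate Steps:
B = -380149/13070 (B = -380149/(-97*(-137) - 219) = -380149/(13289 - 219) = -380149/13070 ≈ -29.086)
b = 5892/2939 (b = 2 - (-28)/(123 + 5755) = 2 - (-28)/5878 = 2 - 1*(-14/2939) = 2 + 14/2939 = 5892/2939 ≈ 2.0048)
√(b + B) = √(5892/2939 - 380149/13070) = √(-1040249471/38412730) = I*√39958822062165830/38412730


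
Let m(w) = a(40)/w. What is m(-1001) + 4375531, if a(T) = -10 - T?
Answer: 4379906581/1001 ≈ 4.3755e+6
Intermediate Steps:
m(w) = -50/w (m(w) = (-10 - 1*40)/w = (-10 - 40)/w = -50/w)
m(-1001) + 4375531 = -50/(-1001) + 4375531 = -50*(-1/1001) + 4375531 = 50/1001 + 4375531 = 4379906581/1001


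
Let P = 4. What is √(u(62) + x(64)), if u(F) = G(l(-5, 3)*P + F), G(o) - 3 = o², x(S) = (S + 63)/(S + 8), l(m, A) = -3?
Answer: √360686/12 ≈ 50.048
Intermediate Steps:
x(S) = (63 + S)/(8 + S)
G(o) = 3 + o²
u(F) = 3 + (-12 + F)² (u(F) = 3 + (-3*4 + F)² = 3 + (-12 + F)²)
√(u(62) + x(64)) = √((3 + (-12 + 62)²) + (63 + 64)/(8 + 64)) = √((3 + 50²) + 127/72) = √((3 + 2500) + (1/72)*127) = √(2503 + 127/72) = √(180343/72) = √360686/12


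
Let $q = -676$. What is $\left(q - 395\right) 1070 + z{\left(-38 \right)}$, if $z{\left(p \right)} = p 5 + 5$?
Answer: $-1146155$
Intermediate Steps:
$z{\left(p \right)} = 5 + 5 p$ ($z{\left(p \right)} = 5 p + 5 = 5 + 5 p$)
$\left(q - 395\right) 1070 + z{\left(-38 \right)} = \left(-676 - 395\right) 1070 + \left(5 + 5 \left(-38\right)\right) = \left(-1071\right) 1070 + \left(5 - 190\right) = -1145970 - 185 = -1146155$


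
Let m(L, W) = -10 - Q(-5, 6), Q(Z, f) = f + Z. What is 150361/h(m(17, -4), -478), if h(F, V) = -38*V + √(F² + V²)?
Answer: 2731157204/329702291 - 150361*√228605/329702291 ≈ 8.0657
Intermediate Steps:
Q(Z, f) = Z + f
m(L, W) = -11 (m(L, W) = -10 - (-5 + 6) = -10 - 1*1 = -10 - 1 = -11)
h(F, V) = √(F² + V²) - 38*V
150361/h(m(17, -4), -478) = 150361/(√((-11)² + (-478)²) - 38*(-478)) = 150361/(√(121 + 228484) + 18164) = 150361/(√228605 + 18164) = 150361/(18164 + √228605)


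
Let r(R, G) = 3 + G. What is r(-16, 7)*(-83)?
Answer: -830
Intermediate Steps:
r(-16, 7)*(-83) = (3 + 7)*(-83) = 10*(-83) = -830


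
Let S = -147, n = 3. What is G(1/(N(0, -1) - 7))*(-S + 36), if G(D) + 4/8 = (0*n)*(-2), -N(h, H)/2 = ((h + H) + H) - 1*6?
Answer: -183/2 ≈ -91.500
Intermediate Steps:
N(h, H) = 12 - 4*H - 2*h (N(h, H) = -2*(((h + H) + H) - 1*6) = -2*(((H + h) + H) - 6) = -2*((h + 2*H) - 6) = -2*(-6 + h + 2*H) = 12 - 4*H - 2*h)
G(D) = -½ (G(D) = -½ + (0*3)*(-2) = -½ + 0*(-2) = -½ + 0 = -½)
G(1/(N(0, -1) - 7))*(-S + 36) = -(-1*(-147) + 36)/2 = -(147 + 36)/2 = -½*183 = -183/2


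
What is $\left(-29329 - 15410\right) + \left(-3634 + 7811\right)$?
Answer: $-40562$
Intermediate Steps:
$\left(-29329 - 15410\right) + \left(-3634 + 7811\right) = -44739 + 4177 = -40562$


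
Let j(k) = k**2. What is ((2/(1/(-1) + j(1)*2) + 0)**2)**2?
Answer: 16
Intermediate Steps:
((2/(1/(-1) + j(1)*2) + 0)**2)**2 = ((2/(1/(-1) + 1**2*2) + 0)**2)**2 = ((2/(-1 + 1*2) + 0)**2)**2 = ((2/(-1 + 2) + 0)**2)**2 = ((2/1 + 0)**2)**2 = ((2*1 + 0)**2)**2 = ((2 + 0)**2)**2 = (2**2)**2 = 4**2 = 16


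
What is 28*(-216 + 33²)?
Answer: 24444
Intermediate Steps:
28*(-216 + 33²) = 28*(-216 + 1089) = 28*873 = 24444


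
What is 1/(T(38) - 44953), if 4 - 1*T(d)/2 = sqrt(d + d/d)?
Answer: -44945/2020052869 + 2*sqrt(39)/2020052869 ≈ -2.2243e-5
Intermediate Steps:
T(d) = 8 - 2*sqrt(1 + d) (T(d) = 8 - 2*sqrt(d + d/d) = 8 - 2*sqrt(d + 1) = 8 - 2*sqrt(1 + d))
1/(T(38) - 44953) = 1/((8 - 2*sqrt(1 + 38)) - 44953) = 1/((8 - 2*sqrt(39)) - 44953) = 1/(-44945 - 2*sqrt(39))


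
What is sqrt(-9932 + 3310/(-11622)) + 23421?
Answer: 23421 + I*sqrt(335390622177)/5811 ≈ 23421.0 + 99.661*I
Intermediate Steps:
sqrt(-9932 + 3310/(-11622)) + 23421 = sqrt(-9932 + 3310*(-1/11622)) + 23421 = sqrt(-9932 - 1655/5811) + 23421 = sqrt(-57716507/5811) + 23421 = I*sqrt(335390622177)/5811 + 23421 = 23421 + I*sqrt(335390622177)/5811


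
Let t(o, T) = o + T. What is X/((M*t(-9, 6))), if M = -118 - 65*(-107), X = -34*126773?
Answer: 4310282/20511 ≈ 210.15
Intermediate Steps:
t(o, T) = T + o
X = -4310282
M = 6837 (M = -118 + 6955 = 6837)
X/((M*t(-9, 6))) = -4310282*1/(6837*(6 - 9)) = -4310282/(6837*(-3)) = -4310282/(-20511) = -4310282*(-1/20511) = 4310282/20511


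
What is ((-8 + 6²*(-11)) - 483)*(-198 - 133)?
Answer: 293597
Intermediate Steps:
((-8 + 6²*(-11)) - 483)*(-198 - 133) = ((-8 + 36*(-11)) - 483)*(-331) = ((-8 - 396) - 483)*(-331) = (-404 - 483)*(-331) = -887*(-331) = 293597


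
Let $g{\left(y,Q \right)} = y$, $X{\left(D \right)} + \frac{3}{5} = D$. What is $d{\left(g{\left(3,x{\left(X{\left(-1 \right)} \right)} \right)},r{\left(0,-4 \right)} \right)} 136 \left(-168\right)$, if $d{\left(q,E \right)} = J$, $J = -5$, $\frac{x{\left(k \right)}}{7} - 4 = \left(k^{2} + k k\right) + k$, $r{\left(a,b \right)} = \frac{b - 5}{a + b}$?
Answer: $114240$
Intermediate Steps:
$X{\left(D \right)} = - \frac{3}{5} + D$
$r{\left(a,b \right)} = \frac{-5 + b}{a + b}$
$x{\left(k \right)} = 28 + 7 k + 14 k^{2}$ ($x{\left(k \right)} = 28 + 7 \left(\left(k^{2} + k k\right) + k\right) = 28 + 7 \left(\left(k^{2} + k^{2}\right) + k\right) = 28 + 7 \left(2 k^{2} + k\right) = 28 + 7 \left(k + 2 k^{2}\right) = 28 + \left(7 k + 14 k^{2}\right) = 28 + 7 k + 14 k^{2}$)
$d{\left(q,E \right)} = -5$
$d{\left(g{\left(3,x{\left(X{\left(-1 \right)} \right)} \right)},r{\left(0,-4 \right)} \right)} 136 \left(-168\right) = \left(-5\right) 136 \left(-168\right) = \left(-680\right) \left(-168\right) = 114240$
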